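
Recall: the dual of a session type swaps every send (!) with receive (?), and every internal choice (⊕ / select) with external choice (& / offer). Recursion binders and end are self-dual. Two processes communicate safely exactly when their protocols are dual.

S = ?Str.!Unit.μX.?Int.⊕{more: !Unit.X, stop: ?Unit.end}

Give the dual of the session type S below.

?Str → !Str
  !Unit → ?Unit
    μX → μX  (μ self-dual)
      ?Int → !Int
        ⊕{more,stop} → &{more,stop}  (internal→external)
          [more]
            !Unit → ?Unit
              X self-dual
          [stop]
            ?Unit → !Unit
              end self-dual

!Str.?Unit.μX.!Int.&{more: ?Unit.X, stop: !Unit.end}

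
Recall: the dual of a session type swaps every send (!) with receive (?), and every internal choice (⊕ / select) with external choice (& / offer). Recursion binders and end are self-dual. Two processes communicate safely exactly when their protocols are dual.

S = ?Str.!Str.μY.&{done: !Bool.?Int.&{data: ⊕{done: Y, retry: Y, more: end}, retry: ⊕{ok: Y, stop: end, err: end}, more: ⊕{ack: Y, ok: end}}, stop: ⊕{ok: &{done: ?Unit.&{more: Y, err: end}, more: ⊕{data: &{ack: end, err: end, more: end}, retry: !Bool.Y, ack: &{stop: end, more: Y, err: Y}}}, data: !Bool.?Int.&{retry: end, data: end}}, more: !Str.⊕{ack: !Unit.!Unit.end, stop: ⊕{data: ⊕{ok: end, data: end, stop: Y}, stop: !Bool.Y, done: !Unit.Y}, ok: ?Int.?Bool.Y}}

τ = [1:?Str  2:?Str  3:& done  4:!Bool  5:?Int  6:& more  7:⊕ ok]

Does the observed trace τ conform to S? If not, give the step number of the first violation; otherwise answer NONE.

2

@1 ?Str  ok  state: !Str.μY.…
@2 got ?Str, protocol expects !Str  ✗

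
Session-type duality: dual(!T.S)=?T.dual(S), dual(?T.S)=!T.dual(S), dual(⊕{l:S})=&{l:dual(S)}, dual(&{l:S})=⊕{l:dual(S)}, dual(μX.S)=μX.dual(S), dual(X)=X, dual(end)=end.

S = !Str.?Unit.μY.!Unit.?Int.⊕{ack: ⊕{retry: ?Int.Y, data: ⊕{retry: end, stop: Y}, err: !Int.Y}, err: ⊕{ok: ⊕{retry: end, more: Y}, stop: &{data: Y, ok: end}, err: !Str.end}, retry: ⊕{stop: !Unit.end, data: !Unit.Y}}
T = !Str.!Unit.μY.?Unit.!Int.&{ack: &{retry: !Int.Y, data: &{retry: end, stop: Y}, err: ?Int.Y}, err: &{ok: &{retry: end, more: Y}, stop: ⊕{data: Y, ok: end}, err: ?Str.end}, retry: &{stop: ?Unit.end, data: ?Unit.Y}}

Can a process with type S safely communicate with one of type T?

NO

!Str | !Str  ✗ same direction on both sides — not dual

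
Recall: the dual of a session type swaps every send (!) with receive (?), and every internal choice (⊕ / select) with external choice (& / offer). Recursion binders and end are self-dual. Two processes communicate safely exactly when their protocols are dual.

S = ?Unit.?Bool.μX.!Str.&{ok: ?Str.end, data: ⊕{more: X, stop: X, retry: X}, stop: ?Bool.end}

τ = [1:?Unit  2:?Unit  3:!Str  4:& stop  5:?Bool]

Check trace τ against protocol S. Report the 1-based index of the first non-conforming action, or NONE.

2

step 1: ?Unit  ok  now at ?Bool.μX.…
step 2: got ?Unit, protocol expects ?Bool  ✗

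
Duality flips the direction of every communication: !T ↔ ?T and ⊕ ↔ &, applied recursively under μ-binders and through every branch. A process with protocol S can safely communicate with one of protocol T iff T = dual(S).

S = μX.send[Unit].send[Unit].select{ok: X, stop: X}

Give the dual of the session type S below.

μX.recv[Unit].recv[Unit].offer{ok: X, stop: X}

μX = μX  (rec unchanged)
  send[Unit] = recv[Unit]
    send[Unit] = recv[Unit]
      select{ok,stop} = offer{ok,stop}  (select→offer)
        case ok:
          X ↦ X
        case stop:
          X ↦ X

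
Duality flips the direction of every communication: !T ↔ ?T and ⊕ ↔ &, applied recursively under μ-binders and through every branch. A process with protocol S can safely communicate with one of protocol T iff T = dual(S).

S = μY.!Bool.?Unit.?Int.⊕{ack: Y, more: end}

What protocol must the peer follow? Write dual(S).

μY = μY  (μ self-dual)
  !Bool = ?Bool
    ?Unit = !Unit
      ?Int = !Int
        ⊕{ack,more} = &{ack,more}  (internal→external)
          [ack]
            Y self-dual
          [more]
            end self-dual

μY.?Bool.!Unit.!Int.&{ack: Y, more: end}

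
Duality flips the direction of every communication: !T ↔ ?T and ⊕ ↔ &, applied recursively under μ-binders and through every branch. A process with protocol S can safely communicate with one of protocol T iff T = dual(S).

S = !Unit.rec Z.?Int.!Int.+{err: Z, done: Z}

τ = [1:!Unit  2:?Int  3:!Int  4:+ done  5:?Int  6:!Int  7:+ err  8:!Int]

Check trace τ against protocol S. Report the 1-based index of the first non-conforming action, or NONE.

[1] !Unit  ok  residual = rec Z.…
[2] ?Int  ok  residual = !Int.+{err: rec Z.…, done: rec Z.…}
[3] !Int  ok  residual = +{err: rec Z.…, done: rec Z.…}
[4] + done  ok  residual = rec Z.…
[5] ?Int  ok  residual = !Int.+{err: rec Z.…, done: rec Z.…}
[6] !Int  ok  residual = +{err: rec Z.…, done: rec Z.…}
[7] + err  ok  residual = rec Z.…
[8] got !Int, protocol expects ?Int  ✗

8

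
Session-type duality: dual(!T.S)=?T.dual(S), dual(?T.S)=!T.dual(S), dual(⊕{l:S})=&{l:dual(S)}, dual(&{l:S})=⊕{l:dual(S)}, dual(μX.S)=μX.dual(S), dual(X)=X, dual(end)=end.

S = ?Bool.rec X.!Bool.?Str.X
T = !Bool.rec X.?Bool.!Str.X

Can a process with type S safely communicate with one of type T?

?Bool | !Bool  ok
  rec X | rec X  ok (binder kept)
    !Bool | ?Bool  ok
      ?Str | !Str  ok
        X | X  ok

YES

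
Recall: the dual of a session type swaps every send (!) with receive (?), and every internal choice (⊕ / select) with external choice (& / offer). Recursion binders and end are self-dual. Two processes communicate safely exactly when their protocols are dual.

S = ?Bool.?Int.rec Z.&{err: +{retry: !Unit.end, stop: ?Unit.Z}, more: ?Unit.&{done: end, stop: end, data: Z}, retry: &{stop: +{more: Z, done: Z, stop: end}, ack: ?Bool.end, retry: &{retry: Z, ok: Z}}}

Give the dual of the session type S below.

!Bool.!Int.rec Z.+{err: &{retry: ?Unit.end, stop: !Unit.Z}, more: !Unit.+{done: end, stop: end, data: Z}, retry: +{stop: &{more: Z, done: Z, stop: end}, ack: !Bool.end, retry: +{retry: Z, ok: Z}}}

?Bool → !Bool
  ?Int → !Int
    rec Z → rec Z  (μ self-dual)
      &{err,more,retry} → +{err,more,retry}  (&→⊕)
        [err]
          +{retry,stop} → &{retry,stop}  (internal→external)
            [retry]
              !Unit → ?Unit
                dual(end) = end
            [stop]
              ?Unit → !Unit
                dual(Z) = Z
        [more]
          ?Unit → !Unit
            &{done,stop,data} → +{done,stop,data}  (&→⊕)
              [done]
                dual(end) = end
              [stop]
                dual(end) = end
              [data]
                dual(Z) = Z
        [retry]
          &{stop,ack,retry} → +{stop,ack,retry}  (&→⊕)
            [stop]
              +{more,done,stop} → &{more,done,stop}  (internal→external)
                [more]
                  dual(Z) = Z
                [done]
                  dual(Z) = Z
                [stop]
                  dual(end) = end
            [ack]
              ?Bool → !Bool
                dual(end) = end
            [retry]
              &{retry,ok} → +{retry,ok}  (&→⊕)
                [retry]
                  dual(Z) = Z
                [ok]
                  dual(Z) = Z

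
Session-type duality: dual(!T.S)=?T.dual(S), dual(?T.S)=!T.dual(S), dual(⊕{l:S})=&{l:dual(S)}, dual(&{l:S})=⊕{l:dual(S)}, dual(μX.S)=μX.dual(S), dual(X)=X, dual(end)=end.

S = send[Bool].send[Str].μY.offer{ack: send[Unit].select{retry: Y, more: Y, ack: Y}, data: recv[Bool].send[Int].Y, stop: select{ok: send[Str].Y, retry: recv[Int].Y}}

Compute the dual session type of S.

recv[Bool].recv[Str].μY.select{ack: recv[Unit].offer{retry: Y, more: Y, ack: Y}, data: send[Bool].recv[Int].Y, stop: offer{ok: recv[Str].Y, retry: send[Int].Y}}

send[Bool] = recv[Bool]
  send[Str] = recv[Str]
    μY = μY  (binder kept)
      offer{ack,data,stop} = select{ack,data,stop}  (&→⊕)
        [ack]
          send[Unit] = recv[Unit]
            select{retry,more,ack} = offer{retry,more,ack}  (select→offer)
              [retry]
                Y ↦ Y
              [more]
                Y ↦ Y
              [ack]
                Y ↦ Y
        [data]
          recv[Bool] = send[Bool]
            send[Int] = recv[Int]
              Y ↦ Y
        [stop]
          select{ok,retry} = offer{ok,retry}  (select→offer)
            [ok]
              send[Str] = recv[Str]
                Y ↦ Y
            [retry]
              recv[Int] = send[Int]
                Y ↦ Y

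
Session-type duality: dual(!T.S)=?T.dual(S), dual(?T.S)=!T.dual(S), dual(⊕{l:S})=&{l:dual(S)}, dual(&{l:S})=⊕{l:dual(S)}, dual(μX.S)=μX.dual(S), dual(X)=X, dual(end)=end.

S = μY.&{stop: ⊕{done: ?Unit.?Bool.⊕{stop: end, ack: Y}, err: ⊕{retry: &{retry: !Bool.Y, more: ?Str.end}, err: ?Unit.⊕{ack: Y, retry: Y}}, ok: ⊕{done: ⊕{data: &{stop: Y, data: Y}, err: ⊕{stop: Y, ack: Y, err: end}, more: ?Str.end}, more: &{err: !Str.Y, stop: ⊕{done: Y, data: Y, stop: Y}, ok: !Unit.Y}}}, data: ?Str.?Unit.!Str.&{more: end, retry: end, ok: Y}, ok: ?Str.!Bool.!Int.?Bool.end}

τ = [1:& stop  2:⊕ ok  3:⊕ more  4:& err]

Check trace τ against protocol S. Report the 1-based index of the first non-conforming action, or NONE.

NONE

[1] & stop  ✓  now at ⊕{done: ?Unit.?Bool.⊕{stop: end, ack: μY.…}, err: ⊕{retry: &{retry: !Bool.μY.…, more: ?Str.end}, err: ?Unit.⊕{ack: μY.…, retry: μY.…}}, ok: ⊕{done: ⊕{data: &{stop: μY.…, data: μY.…}, err: ⊕{stop: μY.…, ack: μY.…, err: end}, more: ?Str.end}, more: &{err: !Str.μY.…, stop: ⊕{done: μY.…, data: μY.…, stop: μY.…}, ok: !Unit.μY.…}}}
[2] ⊕ ok  ✓  now at ⊕{done: ⊕{data: &{stop: μY.…, data: μY.…}, err: ⊕{stop: μY.…, ack: μY.…, err: end}, more: ?Str.end}, more: &{err: !Str.μY.…, stop: ⊕{done: μY.…, data: μY.…, stop: μY.…}, ok: !Unit.μY.…}}
[3] ⊕ more  ✓  now at &{err: !Str.μY.…, stop: ⊕{done: μY.…, data: μY.…, stop: μY.…}, ok: !Unit.μY.…}
[4] & err  ✓  now at !Str.μY.…
all 4 steps conform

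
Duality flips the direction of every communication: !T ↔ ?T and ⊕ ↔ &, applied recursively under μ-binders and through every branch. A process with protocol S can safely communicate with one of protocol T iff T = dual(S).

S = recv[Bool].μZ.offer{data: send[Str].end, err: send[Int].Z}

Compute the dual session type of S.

recv[Bool] ↦ send[Bool]
  μZ ↦ μZ  (rec unchanged)
    offer{data,err} ↦ select{data,err}  (offer→select)
      case data:
        send[Str] ↦ recv[Str]
          end self-dual
      case err:
        send[Int] ↦ recv[Int]
          Z self-dual

send[Bool].μZ.select{data: recv[Str].end, err: recv[Int].Z}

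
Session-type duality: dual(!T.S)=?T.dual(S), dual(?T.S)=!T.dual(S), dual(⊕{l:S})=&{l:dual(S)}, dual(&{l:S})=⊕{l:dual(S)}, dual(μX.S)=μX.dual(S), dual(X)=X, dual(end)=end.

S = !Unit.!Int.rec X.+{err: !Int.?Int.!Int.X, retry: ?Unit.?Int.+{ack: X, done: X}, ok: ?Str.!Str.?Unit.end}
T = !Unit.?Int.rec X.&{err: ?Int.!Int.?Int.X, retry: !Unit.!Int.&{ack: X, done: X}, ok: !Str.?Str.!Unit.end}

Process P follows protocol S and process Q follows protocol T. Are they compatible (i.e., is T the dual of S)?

NO

!Unit | !Unit  ✗ same direction on both sides — not dual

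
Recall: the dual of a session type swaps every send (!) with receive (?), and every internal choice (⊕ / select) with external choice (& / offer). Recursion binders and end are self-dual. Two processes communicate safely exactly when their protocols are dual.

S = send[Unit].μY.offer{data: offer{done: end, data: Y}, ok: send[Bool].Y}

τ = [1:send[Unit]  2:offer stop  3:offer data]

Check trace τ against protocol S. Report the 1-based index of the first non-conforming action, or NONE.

step 1: send[Unit]  ok  now at μY.…
step 2: got offer stop, protocol expects offer data or offer ok  ✗

2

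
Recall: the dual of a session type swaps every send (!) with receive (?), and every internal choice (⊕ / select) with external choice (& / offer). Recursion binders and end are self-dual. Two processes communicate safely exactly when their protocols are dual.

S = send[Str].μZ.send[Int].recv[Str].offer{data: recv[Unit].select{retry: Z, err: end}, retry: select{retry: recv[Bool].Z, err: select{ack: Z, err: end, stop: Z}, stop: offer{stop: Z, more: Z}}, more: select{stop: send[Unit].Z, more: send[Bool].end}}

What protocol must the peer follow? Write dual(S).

send[Str] → recv[Str]
  μZ → μZ  (μ self-dual)
    send[Int] → recv[Int]
      recv[Str] → send[Str]
        offer{data,retry,more} → select{data,retry,more}  (offer→select)
          case data:
            recv[Unit] → send[Unit]
              select{retry,err} → offer{retry,err}  (⊕→&)
                case retry:
                  dual(Z) = Z
                case err:
                  dual(end) = end
          case retry:
            select{retry,err,stop} → offer{retry,err,stop}  (⊕→&)
              case retry:
                recv[Bool] → send[Bool]
                  dual(Z) = Z
              case err:
                select{ack,err,stop} → offer{ack,err,stop}  (⊕→&)
                  case ack:
                    dual(Z) = Z
                  case err:
                    dual(end) = end
                  case stop:
                    dual(Z) = Z
              case stop:
                offer{stop,more} → select{stop,more}  (offer→select)
                  case stop:
                    dual(Z) = Z
                  case more:
                    dual(Z) = Z
          case more:
            select{stop,more} → offer{stop,more}  (⊕→&)
              case stop:
                send[Unit] → recv[Unit]
                  dual(Z) = Z
              case more:
                send[Bool] → recv[Bool]
                  dual(end) = end

recv[Str].μZ.recv[Int].send[Str].select{data: send[Unit].offer{retry: Z, err: end}, retry: offer{retry: send[Bool].Z, err: offer{ack: Z, err: end, stop: Z}, stop: select{stop: Z, more: Z}}, more: offer{stop: recv[Unit].Z, more: recv[Bool].end}}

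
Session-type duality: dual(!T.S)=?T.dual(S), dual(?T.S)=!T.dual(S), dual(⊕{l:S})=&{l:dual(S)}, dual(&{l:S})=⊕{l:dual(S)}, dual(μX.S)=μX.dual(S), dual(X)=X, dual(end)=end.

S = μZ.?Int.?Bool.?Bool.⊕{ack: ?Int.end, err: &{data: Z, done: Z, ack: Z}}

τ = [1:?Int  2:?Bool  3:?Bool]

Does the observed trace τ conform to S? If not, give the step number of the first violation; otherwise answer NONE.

@1 ?Int  match  now at ?Bool.?Bool.⊕{ack: ?Int.end, err: &{data: μZ.…, done: μZ.…, ack: μZ.…}}
@2 ?Bool  match  now at ?Bool.⊕{ack: ?Int.end, err: &{data: μZ.…, done: μZ.…, ack: μZ.…}}
@3 ?Bool  match  now at ⊕{ack: ?Int.end, err: &{data: μZ.…, done: μZ.…, ack: μZ.…}}
τ conforms to S (length 3)

NONE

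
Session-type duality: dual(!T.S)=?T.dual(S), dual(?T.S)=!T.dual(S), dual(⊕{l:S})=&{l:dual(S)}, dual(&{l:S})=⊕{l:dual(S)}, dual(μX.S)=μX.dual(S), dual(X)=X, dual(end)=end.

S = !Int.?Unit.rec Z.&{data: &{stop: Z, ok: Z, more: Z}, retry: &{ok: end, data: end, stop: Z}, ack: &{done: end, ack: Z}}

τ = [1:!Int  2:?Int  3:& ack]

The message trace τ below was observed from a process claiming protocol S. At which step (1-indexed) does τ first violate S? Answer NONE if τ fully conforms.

2

@1 !Int  ok  cont: ?Unit.rec Z.…
@2 got ?Int, protocol expects ?Unit  ✗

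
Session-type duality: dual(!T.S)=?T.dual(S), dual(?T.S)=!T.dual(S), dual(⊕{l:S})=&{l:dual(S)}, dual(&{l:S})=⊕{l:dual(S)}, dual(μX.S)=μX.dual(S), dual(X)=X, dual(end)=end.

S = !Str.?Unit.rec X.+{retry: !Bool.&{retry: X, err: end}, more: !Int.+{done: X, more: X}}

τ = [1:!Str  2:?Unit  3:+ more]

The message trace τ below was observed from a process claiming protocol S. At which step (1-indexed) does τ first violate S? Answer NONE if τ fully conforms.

NONE

@1 !Str  match  residual = ?Unit.rec X.…
@2 ?Unit  match  residual = rec X.…
@3 + more  match  residual = !Int.+{done: rec X.…, more: rec X.…}
trace exhausted — no violation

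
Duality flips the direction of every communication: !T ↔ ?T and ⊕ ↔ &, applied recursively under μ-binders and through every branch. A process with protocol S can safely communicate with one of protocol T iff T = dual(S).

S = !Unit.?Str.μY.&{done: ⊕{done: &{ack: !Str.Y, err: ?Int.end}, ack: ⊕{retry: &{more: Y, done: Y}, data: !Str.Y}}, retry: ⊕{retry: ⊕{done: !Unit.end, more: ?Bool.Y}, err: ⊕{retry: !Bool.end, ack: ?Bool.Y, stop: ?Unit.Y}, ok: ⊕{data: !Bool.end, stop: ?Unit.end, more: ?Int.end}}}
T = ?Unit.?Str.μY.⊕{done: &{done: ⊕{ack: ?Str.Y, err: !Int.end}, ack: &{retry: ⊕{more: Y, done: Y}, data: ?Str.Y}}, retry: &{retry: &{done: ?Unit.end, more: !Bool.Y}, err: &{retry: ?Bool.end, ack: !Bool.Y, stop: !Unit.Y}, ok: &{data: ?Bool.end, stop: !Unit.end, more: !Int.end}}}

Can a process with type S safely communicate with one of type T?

!Unit vs ?Unit  ✓
  ?Str vs ?Str  ✗ same direction on both sides — not dual

NO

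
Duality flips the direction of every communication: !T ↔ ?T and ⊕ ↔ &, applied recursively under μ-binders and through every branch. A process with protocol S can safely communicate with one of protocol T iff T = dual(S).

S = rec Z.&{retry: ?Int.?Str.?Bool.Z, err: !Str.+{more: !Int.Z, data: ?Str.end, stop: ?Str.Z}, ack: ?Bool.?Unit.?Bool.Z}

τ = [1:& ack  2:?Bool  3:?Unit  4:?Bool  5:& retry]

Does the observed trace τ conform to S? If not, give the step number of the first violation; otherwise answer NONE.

NONE

step 1: & ack  match  cont: ?Bool.?Unit.?Bool.rec Z.…
step 2: ?Bool  match  cont: ?Unit.?Bool.rec Z.…
step 3: ?Unit  match  cont: ?Bool.rec Z.…
step 4: ?Bool  match  cont: rec Z.…
step 5: & retry  match  cont: ?Int.?Str.?Bool.rec Z.…
τ conforms to S (length 5)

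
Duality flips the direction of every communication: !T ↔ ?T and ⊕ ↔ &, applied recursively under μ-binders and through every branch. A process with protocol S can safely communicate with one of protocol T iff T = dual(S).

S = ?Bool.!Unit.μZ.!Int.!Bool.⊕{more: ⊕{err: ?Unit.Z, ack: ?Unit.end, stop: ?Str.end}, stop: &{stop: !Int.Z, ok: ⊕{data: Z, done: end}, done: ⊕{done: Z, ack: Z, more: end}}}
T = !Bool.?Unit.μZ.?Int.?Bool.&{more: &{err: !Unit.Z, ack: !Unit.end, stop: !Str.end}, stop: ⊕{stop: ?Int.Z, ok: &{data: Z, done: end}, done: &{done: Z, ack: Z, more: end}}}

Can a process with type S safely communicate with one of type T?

YES

?Bool vs !Bool  ok
  !Unit vs ?Unit  ok
    μZ vs μZ  ok (rec unchanged)
      !Int vs ?Int  ok
        !Bool vs ?Bool  ok
          ⊕{more,stop} vs &{more,stop}  ok labels match
            • more:
              ⊕{err,ack,stop} vs &{err,ack,stop}  ok labels match
                • err:
                  ?Unit vs !Unit  ok
                    Z vs Z  ok
                • ack:
                  ?Unit vs !Unit  ok
                    end vs end  ok
                • stop:
                  ?Str vs !Str  ok
                    end vs end  ok
            • stop:
              &{stop,ok,done} vs ⊕{stop,ok,done}  ok labels match
                • stop:
                  !Int vs ?Int  ok
                    Z vs Z  ok
                • ok:
                  ⊕{data,done} vs &{data,done}  ok labels match
                    • data:
                      Z vs Z  ok
                    • done:
                      end vs end  ok
                • done:
                  ⊕{done,ack,more} vs &{done,ack,more}  ok labels match
                    • done:
                      Z vs Z  ok
                    • ack:
                      Z vs Z  ok
                    • more:
                      end vs end  ok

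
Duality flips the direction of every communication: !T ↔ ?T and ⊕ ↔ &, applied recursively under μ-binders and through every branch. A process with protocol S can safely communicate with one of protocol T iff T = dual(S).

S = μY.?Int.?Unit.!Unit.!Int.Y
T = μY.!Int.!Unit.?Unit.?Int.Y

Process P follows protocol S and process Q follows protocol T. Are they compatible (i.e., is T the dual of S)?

YES

μY ‖ μY  ok (binder kept)
  ?Int ‖ !Int  ok
    ?Unit ‖ !Unit  ok
      !Unit ‖ ?Unit  ok
        !Int ‖ ?Int  ok
          Y ‖ Y  ok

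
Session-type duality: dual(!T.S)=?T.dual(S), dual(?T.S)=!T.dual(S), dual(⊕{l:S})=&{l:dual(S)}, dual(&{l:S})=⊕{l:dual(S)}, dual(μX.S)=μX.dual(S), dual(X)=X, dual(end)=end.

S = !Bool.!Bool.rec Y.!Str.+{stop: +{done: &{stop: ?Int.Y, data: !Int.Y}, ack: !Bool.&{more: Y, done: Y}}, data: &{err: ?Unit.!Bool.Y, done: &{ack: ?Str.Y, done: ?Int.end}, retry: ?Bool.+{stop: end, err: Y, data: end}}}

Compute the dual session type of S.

!Bool = ?Bool
  !Bool = ?Bool
    rec Y = rec Y  (binder kept)
      !Str = ?Str
        +{stop,data} = &{stop,data}  (internal→external)
          [stop]
            +{done,ack} = &{done,ack}  (internal→external)
              [done]
                &{stop,data} = +{stop,data}  (external→internal)
                  [stop]
                    ?Int = !Int
                      dual(Y) = Y
                  [data]
                    !Int = ?Int
                      dual(Y) = Y
              [ack]
                !Bool = ?Bool
                  &{more,done} = +{more,done}  (external→internal)
                    [more]
                      dual(Y) = Y
                    [done]
                      dual(Y) = Y
          [data]
            &{err,done,retry} = +{err,done,retry}  (external→internal)
              [err]
                ?Unit = !Unit
                  !Bool = ?Bool
                    dual(Y) = Y
              [done]
                &{ack,done} = +{ack,done}  (external→internal)
                  [ack]
                    ?Str = !Str
                      dual(Y) = Y
                  [done]
                    ?Int = !Int
                      dual(end) = end
              [retry]
                ?Bool = !Bool
                  +{stop,err,data} = &{stop,err,data}  (internal→external)
                    [stop]
                      dual(end) = end
                    [err]
                      dual(Y) = Y
                    [data]
                      dual(end) = end

?Bool.?Bool.rec Y.?Str.&{stop: &{done: +{stop: !Int.Y, data: ?Int.Y}, ack: ?Bool.+{more: Y, done: Y}}, data: +{err: !Unit.?Bool.Y, done: +{ack: !Str.Y, done: !Int.end}, retry: !Bool.&{stop: end, err: Y, data: end}}}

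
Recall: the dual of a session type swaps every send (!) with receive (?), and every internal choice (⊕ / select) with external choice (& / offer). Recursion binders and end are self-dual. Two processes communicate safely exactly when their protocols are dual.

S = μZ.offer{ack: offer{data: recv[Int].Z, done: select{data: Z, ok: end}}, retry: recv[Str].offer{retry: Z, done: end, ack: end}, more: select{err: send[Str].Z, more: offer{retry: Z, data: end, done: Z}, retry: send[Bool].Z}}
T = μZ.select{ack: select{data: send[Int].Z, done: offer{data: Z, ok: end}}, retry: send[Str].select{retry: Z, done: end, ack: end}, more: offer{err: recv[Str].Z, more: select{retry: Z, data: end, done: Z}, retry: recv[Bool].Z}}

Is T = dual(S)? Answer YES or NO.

YES

μZ vs μZ  match (rec unchanged)
  offer{ack,retry,more} vs select{ack,retry,more}  match labels match
    case ack:
      offer{data,done} vs select{data,done}  match labels match
        case data:
          recv[Int] vs send[Int]  match
            Z vs Z  match
        case done:
          select{data,ok} vs offer{data,ok}  match labels match
            case data:
              Z vs Z  match
            case ok:
              end vs end  match
    case retry:
      recv[Str] vs send[Str]  match
        offer{retry,done,ack} vs select{retry,done,ack}  match labels match
          case retry:
            Z vs Z  match
          case done:
            end vs end  match
          case ack:
            end vs end  match
    case more:
      select{err,more,retry} vs offer{err,more,retry}  match labels match
        case err:
          send[Str] vs recv[Str]  match
            Z vs Z  match
        case more:
          offer{retry,data,done} vs select{retry,data,done}  match labels match
            case retry:
              Z vs Z  match
            case data:
              end vs end  match
            case done:
              Z vs Z  match
        case retry:
          send[Bool] vs recv[Bool]  match
            Z vs Z  match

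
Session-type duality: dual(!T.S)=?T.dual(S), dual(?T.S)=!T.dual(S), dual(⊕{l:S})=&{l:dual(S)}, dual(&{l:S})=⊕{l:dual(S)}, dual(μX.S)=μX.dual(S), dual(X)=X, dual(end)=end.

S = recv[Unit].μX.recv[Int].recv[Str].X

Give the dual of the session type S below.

send[Unit].μX.send[Int].send[Str].X

recv[Unit] ↦ send[Unit]
  μX ↦ μX  (μ self-dual)
    recv[Int] ↦ send[Int]
      recv[Str] ↦ send[Str]
        X ↦ X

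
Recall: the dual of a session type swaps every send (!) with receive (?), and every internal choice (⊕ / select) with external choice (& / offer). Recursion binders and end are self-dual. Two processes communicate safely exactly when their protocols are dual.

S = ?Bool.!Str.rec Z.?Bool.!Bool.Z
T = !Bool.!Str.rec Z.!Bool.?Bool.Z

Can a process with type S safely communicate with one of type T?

?Bool vs !Bool  ✓
  !Str vs !Str  ✗ same direction on both sides — not dual

NO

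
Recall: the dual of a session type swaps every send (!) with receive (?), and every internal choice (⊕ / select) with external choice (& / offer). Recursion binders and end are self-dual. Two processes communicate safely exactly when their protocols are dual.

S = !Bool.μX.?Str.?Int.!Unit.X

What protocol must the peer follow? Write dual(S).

?Bool.μX.!Str.!Int.?Unit.X

!Bool ↦ ?Bool
  μX ↦ μX  (μ self-dual)
    ?Str ↦ !Str
      ?Int ↦ !Int
        !Unit ↦ ?Unit
          X self-dual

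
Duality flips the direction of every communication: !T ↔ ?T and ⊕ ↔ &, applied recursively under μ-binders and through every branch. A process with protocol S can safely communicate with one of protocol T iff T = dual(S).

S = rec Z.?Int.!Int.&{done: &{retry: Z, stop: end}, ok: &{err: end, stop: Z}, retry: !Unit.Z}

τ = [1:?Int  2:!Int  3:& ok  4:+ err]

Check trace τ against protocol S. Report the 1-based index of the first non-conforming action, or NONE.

@1 ?Int  match  cont: !Int.&{done: &{retry: rec Z.…, stop: end}, ok: &{err: end, stop: rec Z.…}, retry: !Unit.rec Z.…}
@2 !Int  match  cont: &{done: &{retry: rec Z.…, stop: end}, ok: &{err: end, stop: rec Z.…}, retry: !Unit.rec Z.…}
@3 & ok  match  cont: &{err: end, stop: rec Z.…}
@4 got + err, protocol expects & err or & stop  ✗

4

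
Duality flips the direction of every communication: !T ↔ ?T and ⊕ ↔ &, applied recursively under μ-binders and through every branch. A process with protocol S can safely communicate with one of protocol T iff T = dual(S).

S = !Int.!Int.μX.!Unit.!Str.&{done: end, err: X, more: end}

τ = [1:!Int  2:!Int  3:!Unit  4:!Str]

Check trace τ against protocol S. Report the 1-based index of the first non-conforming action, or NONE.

NONE

@1 !Int  ✓  residual = !Int.μX.…
@2 !Int  ✓  residual = μX.…
@3 !Unit  ✓  residual = !Str.&{done: end, err: μX.…, more: end}
@4 !Str  ✓  residual = &{done: end, err: μX.…, more: end}
trace exhausted — no violation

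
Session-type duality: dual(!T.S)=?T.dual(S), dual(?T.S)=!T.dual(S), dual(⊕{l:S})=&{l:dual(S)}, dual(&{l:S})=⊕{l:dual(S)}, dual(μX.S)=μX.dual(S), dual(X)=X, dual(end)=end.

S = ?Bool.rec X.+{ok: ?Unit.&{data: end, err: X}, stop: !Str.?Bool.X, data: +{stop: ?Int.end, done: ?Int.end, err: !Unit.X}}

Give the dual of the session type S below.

!Bool.rec X.&{ok: !Unit.+{data: end, err: X}, stop: ?Str.!Bool.X, data: &{stop: !Int.end, done: !Int.end, err: ?Unit.X}}

?Bool → !Bool
  rec X → rec X  (binder kept)
    +{ok,stop,data} → &{ok,stop,data}  (internal→external)
      • ok:
        ?Unit → !Unit
          &{data,err} → +{data,err}  (external→internal)
            • data:
              end ↦ end
            • err:
              X ↦ X
      • stop:
        !Str → ?Str
          ?Bool → !Bool
            X ↦ X
      • data:
        +{stop,done,err} → &{stop,done,err}  (internal→external)
          • stop:
            ?Int → !Int
              end ↦ end
          • done:
            ?Int → !Int
              end ↦ end
          • err:
            !Unit → ?Unit
              X ↦ X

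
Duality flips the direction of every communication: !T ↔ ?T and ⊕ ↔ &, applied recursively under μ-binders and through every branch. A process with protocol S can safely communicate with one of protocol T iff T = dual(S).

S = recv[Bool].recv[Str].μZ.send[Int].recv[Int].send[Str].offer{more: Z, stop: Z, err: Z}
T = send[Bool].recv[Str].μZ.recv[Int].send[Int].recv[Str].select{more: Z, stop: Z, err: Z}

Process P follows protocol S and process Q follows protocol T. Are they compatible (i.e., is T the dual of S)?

recv[Bool] | send[Bool]  ✓
  recv[Str] | recv[Str]  ✗ same direction on both sides — not dual

NO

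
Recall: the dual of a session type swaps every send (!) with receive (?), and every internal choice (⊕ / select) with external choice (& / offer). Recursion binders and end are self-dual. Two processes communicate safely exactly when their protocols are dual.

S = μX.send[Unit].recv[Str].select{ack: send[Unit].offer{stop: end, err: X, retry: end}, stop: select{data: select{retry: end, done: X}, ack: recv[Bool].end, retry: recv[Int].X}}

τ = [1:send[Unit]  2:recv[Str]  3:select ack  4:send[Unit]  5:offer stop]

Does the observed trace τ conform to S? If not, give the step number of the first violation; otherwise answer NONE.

NONE

@1 send[Unit]  match  now at recv[Str].select{ack: send[Unit].offer{stop: end, err: μX.…, retry: end}, stop: select{data: select{retry: end, done: μX.…}, ack: recv[Bool].end, retry: recv[Int].μX.…}}
@2 recv[Str]  match  now at select{ack: send[Unit].offer{stop: end, err: μX.…, retry: end}, stop: select{data: select{retry: end, done: μX.…}, ack: recv[Bool].end, retry: recv[Int].μX.…}}
@3 select ack  match  now at send[Unit].offer{stop: end, err: μX.…, retry: end}
@4 send[Unit]  match  now at offer{stop: end, err: μX.…, retry: end}
@5 offer stop  match  now at end
trace exhausted — no violation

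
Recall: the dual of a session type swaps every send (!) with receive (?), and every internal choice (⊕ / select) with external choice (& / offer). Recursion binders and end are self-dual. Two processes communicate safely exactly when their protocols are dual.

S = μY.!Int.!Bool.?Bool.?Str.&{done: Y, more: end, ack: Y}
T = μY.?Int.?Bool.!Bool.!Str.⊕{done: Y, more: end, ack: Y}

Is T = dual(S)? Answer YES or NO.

YES

μY ‖ μY  ok (rec unchanged)
  !Int ‖ ?Int  ok
    !Bool ‖ ?Bool  ok
      ?Bool ‖ !Bool  ok
        ?Str ‖ !Str  ok
          &{done,more,ack} ‖ ⊕{done,more,ack}  ok label sets agree
            • done:
              Y ‖ Y  ok
            • more:
              end ‖ end  ok
            • ack:
              Y ‖ Y  ok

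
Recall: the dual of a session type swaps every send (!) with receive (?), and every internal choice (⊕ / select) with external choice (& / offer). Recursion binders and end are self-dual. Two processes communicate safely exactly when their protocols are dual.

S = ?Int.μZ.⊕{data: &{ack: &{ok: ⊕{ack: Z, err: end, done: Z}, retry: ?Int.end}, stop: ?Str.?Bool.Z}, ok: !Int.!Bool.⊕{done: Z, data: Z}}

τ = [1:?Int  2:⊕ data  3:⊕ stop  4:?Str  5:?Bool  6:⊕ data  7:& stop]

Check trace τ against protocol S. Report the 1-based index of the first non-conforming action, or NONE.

3

step 1: ?Int  match  cont: μZ.…
step 2: ⊕ data  match  cont: &{ack: &{ok: ⊕{ack: μZ.…, err: end, done: μZ.…}, retry: ?Int.end}, stop: ?Str.?Bool.μZ.…}
step 3: got ⊕ stop, protocol expects & ack or & stop  ✗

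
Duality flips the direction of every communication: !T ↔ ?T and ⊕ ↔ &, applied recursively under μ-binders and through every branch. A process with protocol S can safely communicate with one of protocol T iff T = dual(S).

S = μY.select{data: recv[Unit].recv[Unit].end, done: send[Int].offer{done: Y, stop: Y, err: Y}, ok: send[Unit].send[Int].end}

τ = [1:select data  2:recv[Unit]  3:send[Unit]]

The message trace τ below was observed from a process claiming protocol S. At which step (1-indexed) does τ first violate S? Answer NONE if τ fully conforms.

[1] select data  ✓  cont: recv[Unit].recv[Unit].end
[2] recv[Unit]  ✓  cont: recv[Unit].end
[3] got send[Unit], protocol expects recv[Unit]  ✗

3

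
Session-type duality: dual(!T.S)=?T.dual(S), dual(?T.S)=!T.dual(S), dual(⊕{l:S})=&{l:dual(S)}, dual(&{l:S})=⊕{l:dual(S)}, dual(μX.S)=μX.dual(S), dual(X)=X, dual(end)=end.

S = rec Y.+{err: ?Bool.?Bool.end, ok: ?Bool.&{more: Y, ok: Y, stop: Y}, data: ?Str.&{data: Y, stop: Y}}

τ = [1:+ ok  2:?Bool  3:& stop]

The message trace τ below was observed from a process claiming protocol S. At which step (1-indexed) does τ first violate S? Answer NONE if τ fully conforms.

@1 + ok  match  residual = ?Bool.&{more: rec Y.…, ok: rec Y.…, stop: rec Y.…}
@2 ?Bool  match  residual = &{more: rec Y.…, ok: rec Y.…, stop: rec Y.…}
@3 & stop  match  residual = rec Y.…
τ conforms to S (length 3)

NONE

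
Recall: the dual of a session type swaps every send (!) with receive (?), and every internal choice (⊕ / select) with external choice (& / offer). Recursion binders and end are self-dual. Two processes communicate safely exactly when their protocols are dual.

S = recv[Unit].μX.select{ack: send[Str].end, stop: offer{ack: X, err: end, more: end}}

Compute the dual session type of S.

send[Unit].μX.offer{ack: recv[Str].end, stop: select{ack: X, err: end, more: end}}

recv[Unit] → send[Unit]
  μX → μX  (binder kept)
    select{ack,stop} → offer{ack,stop}  (select→offer)
      case ack:
        send[Str] → recv[Str]
          dual(end) = end
      case stop:
        offer{ack,err,more} → select{ack,err,more}  (&→⊕)
          case ack:
            dual(X) = X
          case err:
            dual(end) = end
          case more:
            dual(end) = end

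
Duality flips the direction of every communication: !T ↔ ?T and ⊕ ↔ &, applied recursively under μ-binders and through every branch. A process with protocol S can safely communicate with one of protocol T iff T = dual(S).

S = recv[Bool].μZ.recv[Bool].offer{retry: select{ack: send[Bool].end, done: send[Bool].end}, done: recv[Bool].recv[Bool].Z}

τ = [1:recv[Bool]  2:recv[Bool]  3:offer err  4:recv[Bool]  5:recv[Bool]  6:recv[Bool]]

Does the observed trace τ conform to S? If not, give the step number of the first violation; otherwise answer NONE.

3

@1 recv[Bool]  ok  cont: μZ.…
@2 recv[Bool]  ok  cont: offer{retry: select{ack: send[Bool].end, done: send[Bool].end}, done: recv[Bool].recv[Bool].μZ.…}
@3 got offer err, protocol expects offer retry or offer done  ✗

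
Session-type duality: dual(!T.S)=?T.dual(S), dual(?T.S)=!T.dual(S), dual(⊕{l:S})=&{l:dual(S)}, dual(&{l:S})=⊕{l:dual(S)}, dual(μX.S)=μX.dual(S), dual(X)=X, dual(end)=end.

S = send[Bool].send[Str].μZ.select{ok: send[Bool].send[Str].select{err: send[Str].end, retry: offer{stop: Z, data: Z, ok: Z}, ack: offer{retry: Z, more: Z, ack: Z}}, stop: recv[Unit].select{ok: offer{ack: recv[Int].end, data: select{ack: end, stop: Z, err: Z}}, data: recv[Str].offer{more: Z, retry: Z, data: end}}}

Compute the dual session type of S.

recv[Bool].recv[Str].μZ.offer{ok: recv[Bool].recv[Str].offer{err: recv[Str].end, retry: select{stop: Z, data: Z, ok: Z}, ack: select{retry: Z, more: Z, ack: Z}}, stop: send[Unit].offer{ok: select{ack: send[Int].end, data: offer{ack: end, stop: Z, err: Z}}, data: send[Str].select{more: Z, retry: Z, data: end}}}

send[Bool] = recv[Bool]
  send[Str] = recv[Str]
    μZ = μZ  (rec unchanged)
      select{ok,stop} = offer{ok,stop}  (select→offer)
        [ok]
          send[Bool] = recv[Bool]
            send[Str] = recv[Str]
              select{err,retry,ack} = offer{err,retry,ack}  (select→offer)
                [err]
                  send[Str] = recv[Str]
                    end ↦ end
                [retry]
                  offer{stop,data,ok} = select{stop,data,ok}  (external→internal)
                    [stop]
                      Z ↦ Z
                    [data]
                      Z ↦ Z
                    [ok]
                      Z ↦ Z
                [ack]
                  offer{retry,more,ack} = select{retry,more,ack}  (external→internal)
                    [retry]
                      Z ↦ Z
                    [more]
                      Z ↦ Z
                    [ack]
                      Z ↦ Z
        [stop]
          recv[Unit] = send[Unit]
            select{ok,data} = offer{ok,data}  (select→offer)
              [ok]
                offer{ack,data} = select{ack,data}  (external→internal)
                  [ack]
                    recv[Int] = send[Int]
                      end ↦ end
                  [data]
                    select{ack,stop,err} = offer{ack,stop,err}  (select→offer)
                      [ack]
                        end ↦ end
                      [stop]
                        Z ↦ Z
                      [err]
                        Z ↦ Z
              [data]
                recv[Str] = send[Str]
                  offer{more,retry,data} = select{more,retry,data}  (external→internal)
                    [more]
                      Z ↦ Z
                    [retry]
                      Z ↦ Z
                    [data]
                      end ↦ end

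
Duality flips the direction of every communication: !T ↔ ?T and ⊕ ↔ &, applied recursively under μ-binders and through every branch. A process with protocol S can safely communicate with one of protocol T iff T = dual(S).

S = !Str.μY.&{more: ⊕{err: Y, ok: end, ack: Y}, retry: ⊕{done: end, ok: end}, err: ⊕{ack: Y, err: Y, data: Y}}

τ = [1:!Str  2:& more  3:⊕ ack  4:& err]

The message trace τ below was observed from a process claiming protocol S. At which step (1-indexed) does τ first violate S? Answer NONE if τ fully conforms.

@1 !Str  ok  cont: μY.…
@2 & more  ok  cont: ⊕{err: μY.…, ok: end, ack: μY.…}
@3 ⊕ ack  ok  cont: μY.…
@4 & err  ok  cont: ⊕{ack: μY.…, err: μY.…, data: μY.…}
trace exhausted — no violation

NONE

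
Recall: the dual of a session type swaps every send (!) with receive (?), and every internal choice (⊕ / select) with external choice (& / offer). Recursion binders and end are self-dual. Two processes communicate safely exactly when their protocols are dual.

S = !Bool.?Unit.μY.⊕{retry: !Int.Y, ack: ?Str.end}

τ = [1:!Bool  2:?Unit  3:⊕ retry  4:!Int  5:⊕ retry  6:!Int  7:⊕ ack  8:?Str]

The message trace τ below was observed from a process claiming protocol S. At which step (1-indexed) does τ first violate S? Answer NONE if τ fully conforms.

step 1: !Bool  ✓  cont: ?Unit.μY.…
step 2: ?Unit  ✓  cont: μY.…
step 3: ⊕ retry  ✓  cont: !Int.μY.…
step 4: !Int  ✓  cont: μY.…
step 5: ⊕ retry  ✓  cont: !Int.μY.…
step 6: !Int  ✓  cont: μY.…
step 7: ⊕ ack  ✓  cont: ?Str.end
step 8: ?Str  ✓  cont: end
trace exhausted — no violation

NONE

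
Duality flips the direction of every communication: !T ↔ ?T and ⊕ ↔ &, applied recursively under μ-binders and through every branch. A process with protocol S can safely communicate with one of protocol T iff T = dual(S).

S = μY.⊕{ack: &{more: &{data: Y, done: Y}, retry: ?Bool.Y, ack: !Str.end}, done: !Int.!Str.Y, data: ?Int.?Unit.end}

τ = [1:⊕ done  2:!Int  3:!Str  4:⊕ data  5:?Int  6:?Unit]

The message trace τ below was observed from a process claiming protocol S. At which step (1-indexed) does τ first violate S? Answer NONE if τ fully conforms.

@1 ⊕ done  ✓  now at !Int.!Str.μY.…
@2 !Int  ✓  now at !Str.μY.…
@3 !Str  ✓  now at μY.…
@4 ⊕ data  ✓  now at ?Int.?Unit.end
@5 ?Int  ✓  now at ?Unit.end
@6 ?Unit  ✓  now at end
trace exhausted — no violation

NONE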